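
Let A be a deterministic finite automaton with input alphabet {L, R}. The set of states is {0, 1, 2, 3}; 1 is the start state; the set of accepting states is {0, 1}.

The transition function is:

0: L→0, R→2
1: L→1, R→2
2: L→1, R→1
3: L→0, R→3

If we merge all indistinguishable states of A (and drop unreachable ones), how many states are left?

2

First remove the unreachable states {0,3}; 2 states remain.
Start with accepting vs non-accepting: {1} | {2}.
No further refinement is possible. Final partition (2 blocks): {1} | {2}.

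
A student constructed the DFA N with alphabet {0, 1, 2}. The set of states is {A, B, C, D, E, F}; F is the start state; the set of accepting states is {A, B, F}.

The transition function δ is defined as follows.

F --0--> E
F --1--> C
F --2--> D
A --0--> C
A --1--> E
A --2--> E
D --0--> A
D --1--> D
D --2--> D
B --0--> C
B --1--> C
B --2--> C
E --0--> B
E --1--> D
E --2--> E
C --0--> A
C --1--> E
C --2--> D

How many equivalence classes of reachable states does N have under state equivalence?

2

Every state is reachable, so we keep all 6.
Initial partition by acceptance: {A,B,F} | {C,D,E}.
The partition is now stable with 2 blocks: {A,B,F} | {C,D,E}.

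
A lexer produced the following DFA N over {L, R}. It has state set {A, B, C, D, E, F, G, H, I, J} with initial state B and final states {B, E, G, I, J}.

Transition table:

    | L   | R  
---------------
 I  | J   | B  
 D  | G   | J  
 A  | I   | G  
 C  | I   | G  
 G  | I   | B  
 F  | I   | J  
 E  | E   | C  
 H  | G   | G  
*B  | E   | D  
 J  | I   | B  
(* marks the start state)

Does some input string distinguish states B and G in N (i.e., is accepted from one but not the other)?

States {A,F,H} cannot be reached from the start state, so discard them.
Start with accepting vs non-accepting: {B,E,G,I,J} | {C,D}.
Refine {B,E,G,I,J} on symbol R: members go to different blocks, giving {G,I,J} and {B,E}.
The partition is now stable with 3 blocks: {G,I,J} | {C,D} | {B,E}.
B and G end up in different blocks, so they are distinguishable. For instance, the string 'R' is accepted from only G.

Yes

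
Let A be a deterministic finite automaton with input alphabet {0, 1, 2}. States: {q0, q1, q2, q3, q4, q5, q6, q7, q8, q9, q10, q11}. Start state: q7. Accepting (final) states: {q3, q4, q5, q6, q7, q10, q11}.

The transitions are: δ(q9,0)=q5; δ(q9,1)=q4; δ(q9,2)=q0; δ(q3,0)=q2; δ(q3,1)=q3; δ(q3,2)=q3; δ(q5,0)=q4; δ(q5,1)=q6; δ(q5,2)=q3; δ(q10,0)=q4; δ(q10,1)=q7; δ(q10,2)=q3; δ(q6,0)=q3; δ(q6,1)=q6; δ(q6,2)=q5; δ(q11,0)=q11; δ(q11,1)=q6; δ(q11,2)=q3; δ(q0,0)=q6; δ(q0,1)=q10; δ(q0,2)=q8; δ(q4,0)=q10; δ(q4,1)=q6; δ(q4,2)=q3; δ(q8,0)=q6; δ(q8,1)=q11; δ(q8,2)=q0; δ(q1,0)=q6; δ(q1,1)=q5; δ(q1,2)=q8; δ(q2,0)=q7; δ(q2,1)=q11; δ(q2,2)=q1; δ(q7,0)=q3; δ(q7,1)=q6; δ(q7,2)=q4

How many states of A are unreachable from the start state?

BFS from q7 reaches {q0, q1, q2, q3, q4, q5, q6, q7, q8, q10, q11}; the 1 state(s) q9 are never visited.

1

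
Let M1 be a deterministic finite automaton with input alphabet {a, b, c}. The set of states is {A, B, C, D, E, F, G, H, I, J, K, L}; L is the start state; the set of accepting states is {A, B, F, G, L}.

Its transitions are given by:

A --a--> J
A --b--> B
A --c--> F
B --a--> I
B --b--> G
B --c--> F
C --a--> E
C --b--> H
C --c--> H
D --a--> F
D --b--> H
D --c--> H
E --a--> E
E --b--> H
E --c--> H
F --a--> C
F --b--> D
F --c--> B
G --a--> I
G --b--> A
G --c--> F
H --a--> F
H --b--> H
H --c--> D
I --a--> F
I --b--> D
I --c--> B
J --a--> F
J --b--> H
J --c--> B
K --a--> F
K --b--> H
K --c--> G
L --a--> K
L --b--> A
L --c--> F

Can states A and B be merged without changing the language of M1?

Yes

Every state is reachable, so we keep all 12.
Initial partition by acceptance: {A,B,F,G,L} | {C,D,E,H,I,J,K}.
On input b, block {A,B,F,G,L} splits into {A,B,G,L} and {F}.
Split {C,D,E,H,I,J,K} by δ(·,a) → {D,H,I,J,K} and {C,E}.
Refine {D,H,I,J,K} on symbol c: members go to different blocks, giving {I,J,K} and {D,H}.
No further refinement is possible. Final partition (5 blocks): {A,B,G,L} | {I,J,K} | {F} | {C,E} | {D,H}.
A and B lie in the same block of the stable partition, so they are equivalent — no string distinguishes them.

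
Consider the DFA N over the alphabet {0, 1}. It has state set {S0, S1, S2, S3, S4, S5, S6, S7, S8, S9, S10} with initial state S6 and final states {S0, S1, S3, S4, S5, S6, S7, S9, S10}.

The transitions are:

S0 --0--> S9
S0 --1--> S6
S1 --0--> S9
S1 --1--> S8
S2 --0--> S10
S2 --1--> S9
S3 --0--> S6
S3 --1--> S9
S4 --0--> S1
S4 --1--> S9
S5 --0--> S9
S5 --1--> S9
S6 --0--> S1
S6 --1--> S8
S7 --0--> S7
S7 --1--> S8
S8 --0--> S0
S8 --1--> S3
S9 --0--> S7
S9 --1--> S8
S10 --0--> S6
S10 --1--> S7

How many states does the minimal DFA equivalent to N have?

3

States {S2,S4,S5,S10} cannot be reached from the start state, so discard them.
P0 = {S0,S1,S3,S6,S7,S9} | {S8}.
Refine {S0,S1,S3,S6,S7,S9} on symbol 1: members go to different blocks, giving {S1,S6,S7,S9} and {S0,S3}.
No further refinement is possible. Final partition (3 blocks): {S1,S6,S7,S9} | {S8} | {S0,S3}.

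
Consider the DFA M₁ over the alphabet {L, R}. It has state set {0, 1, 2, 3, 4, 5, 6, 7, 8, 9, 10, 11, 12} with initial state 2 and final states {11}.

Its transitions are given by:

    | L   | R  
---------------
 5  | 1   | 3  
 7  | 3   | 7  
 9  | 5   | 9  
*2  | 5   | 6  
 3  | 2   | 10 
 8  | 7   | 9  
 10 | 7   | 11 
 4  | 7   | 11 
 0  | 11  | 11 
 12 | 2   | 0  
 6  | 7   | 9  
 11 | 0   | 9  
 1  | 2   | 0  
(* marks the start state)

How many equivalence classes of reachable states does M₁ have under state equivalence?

10

First remove the unreachable states {4,8,12}; 10 states remain.
Initial partition by acceptance: {11} | {0,1,2,3,5,6,7,9,10}.
On input L, block {0,1,2,3,5,6,7,9,10} splits into {1,2,3,5,6,7,9,10} and {0}.
Split {1,2,3,5,6,7,9,10} by δ(·,R) → {2,3,5,6,7,9} and {1} and {10}.
Refine {2,3,5,6,7,9} on symbol L: members go to different blocks, giving {2,3,6,7,9} and {5}.
Split {2,3,6,7,9} by δ(·,L) → {3,6,7} and {2,9}.
Refine {3,6,7} on symbol L: members go to different blocks, giving {6,7} and {3}.
Refine {6,7} on symbol L: members go to different blocks, giving {6} and {7}.
Split {2,9} by δ(·,R) → {2} and {9}.
The partition is now stable with 10 blocks: {11} | {6} | {0} | {1} | {10} | {5} | {2} | {3} | {7} | {9}.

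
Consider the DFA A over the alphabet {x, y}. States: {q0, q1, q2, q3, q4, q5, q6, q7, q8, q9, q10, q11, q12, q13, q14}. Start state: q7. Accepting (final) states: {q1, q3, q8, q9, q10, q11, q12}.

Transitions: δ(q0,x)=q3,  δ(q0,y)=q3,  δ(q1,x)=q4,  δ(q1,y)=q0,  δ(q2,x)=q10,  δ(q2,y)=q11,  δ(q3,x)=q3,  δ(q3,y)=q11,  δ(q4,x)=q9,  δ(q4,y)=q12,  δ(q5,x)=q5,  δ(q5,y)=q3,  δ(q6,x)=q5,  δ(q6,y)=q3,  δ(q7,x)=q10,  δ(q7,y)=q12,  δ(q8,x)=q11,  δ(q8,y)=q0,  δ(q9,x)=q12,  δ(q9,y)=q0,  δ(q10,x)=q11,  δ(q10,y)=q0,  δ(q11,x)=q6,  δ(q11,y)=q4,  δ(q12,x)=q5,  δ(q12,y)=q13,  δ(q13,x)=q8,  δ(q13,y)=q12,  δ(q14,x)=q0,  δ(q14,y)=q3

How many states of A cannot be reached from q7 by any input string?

3

No path from q7 leads to q1, q2, q14; the other 12 states are all reachable.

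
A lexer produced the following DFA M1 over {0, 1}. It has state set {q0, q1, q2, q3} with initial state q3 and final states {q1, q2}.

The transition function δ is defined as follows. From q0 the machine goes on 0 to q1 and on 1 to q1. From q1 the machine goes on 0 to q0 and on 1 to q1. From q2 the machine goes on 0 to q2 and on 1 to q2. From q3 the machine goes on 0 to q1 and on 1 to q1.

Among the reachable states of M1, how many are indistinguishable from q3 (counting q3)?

2

Reachable states from the start: {q0,q1,q3}. Unreachable: {q2} — drop them.
P0 = {q1} | {q0,q3}.
No further refinement is possible. Final partition (2 blocks): {q1} | {q0,q3}.
State q3 belongs to the block {q0,q3}, which has 2 states.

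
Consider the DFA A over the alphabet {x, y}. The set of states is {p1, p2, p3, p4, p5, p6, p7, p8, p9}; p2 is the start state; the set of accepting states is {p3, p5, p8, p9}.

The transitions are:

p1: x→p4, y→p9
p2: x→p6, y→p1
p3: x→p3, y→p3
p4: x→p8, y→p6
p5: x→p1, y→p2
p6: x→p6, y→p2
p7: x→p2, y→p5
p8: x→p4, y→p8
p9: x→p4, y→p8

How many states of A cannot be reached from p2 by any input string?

BFS from p2 reaches {p1, p2, p4, p6, p8, p9}; the 3 state(s) p3, p5, p7 are never visited.

3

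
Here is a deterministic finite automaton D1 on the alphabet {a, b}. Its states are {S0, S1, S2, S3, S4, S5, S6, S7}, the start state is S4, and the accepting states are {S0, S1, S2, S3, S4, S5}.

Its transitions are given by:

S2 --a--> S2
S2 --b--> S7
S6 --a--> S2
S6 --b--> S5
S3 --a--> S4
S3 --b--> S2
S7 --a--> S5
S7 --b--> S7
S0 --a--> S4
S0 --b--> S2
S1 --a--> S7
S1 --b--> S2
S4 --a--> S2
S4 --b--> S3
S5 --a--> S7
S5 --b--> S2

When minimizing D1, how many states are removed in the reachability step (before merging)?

3

No path from S4 leads to S0, S1, S6; the other 5 states are all reachable.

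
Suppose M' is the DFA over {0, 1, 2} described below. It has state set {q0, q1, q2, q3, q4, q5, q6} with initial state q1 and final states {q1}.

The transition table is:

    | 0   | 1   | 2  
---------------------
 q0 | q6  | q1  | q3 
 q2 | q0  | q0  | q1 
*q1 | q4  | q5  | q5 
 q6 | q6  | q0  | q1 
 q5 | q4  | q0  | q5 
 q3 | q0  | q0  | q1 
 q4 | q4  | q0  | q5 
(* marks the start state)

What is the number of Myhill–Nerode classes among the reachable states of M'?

5

Reachable states from the start: {q0,q1,q3,q4,q5,q6}. Unreachable: {q2} — drop them.
P0 = {q1} | {q0,q3,q4,q5,q6}.
Refine {q0,q3,q4,q5,q6} on symbol 1: members go to different blocks, giving {q3,q4,q5,q6} and {q0}.
Refine {q3,q4,q5,q6} on symbol 0: members go to different blocks, giving {q4,q5,q6} and {q3}.
On input 2, block {q4,q5,q6} splits into {q4,q5} and {q6}.
The partition is now stable with 5 blocks: {q1} | {q4,q5} | {q0} | {q3} | {q6}.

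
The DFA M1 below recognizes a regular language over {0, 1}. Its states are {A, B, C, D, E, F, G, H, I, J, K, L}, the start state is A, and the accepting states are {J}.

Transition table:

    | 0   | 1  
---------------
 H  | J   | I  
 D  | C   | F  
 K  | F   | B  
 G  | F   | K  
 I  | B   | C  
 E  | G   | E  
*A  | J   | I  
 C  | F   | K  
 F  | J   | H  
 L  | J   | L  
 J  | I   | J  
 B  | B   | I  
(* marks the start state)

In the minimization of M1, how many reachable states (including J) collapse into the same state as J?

Reachable states from the start: {A,B,C,F,H,I,J,K}. Unreachable: {D,E,G,L} — drop them.
Initial partition by acceptance: {J} | {A,B,C,F,H,I,K}.
On input 0, block {A,B,C,F,H,I,K} splits into {B,C,I,K} and {A,F,H}.
On input 0, block {B,C,I,K} splits into {B,I} and {C,K}.
On input 1, block {B,I} splits into {B} and {I}.
On input 1, block {A,F,H} splits into {A,H} and {F}.
Refine {C,K} on symbol 1: members go to different blocks, giving {C} and {K}.
Stable partition: {J} | {B} | {A,H} | {C} | {I} | {F} | {K} — 7 equivalence classes.
State J belongs to the block {J}, which has 1 states.

1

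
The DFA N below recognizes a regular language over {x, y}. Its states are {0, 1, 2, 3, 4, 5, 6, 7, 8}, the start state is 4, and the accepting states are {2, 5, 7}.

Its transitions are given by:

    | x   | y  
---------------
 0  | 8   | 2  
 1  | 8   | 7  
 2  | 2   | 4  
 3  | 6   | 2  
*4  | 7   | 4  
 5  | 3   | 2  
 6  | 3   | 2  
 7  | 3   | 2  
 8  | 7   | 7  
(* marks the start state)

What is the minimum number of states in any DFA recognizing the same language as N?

Reachable states from the start: {2,3,4,6,7}. Unreachable: {0,1,5,8} — drop them.
Initial partition by acceptance: {2,7} | {3,4,6}.
On input x, block {2,7} splits into {2} and {7}.
Split {3,4,6} by δ(·,x) → {3,6} and {4}.
No further refinement is possible. Final partition (4 blocks): {2} | {3,6} | {7} | {4}.

4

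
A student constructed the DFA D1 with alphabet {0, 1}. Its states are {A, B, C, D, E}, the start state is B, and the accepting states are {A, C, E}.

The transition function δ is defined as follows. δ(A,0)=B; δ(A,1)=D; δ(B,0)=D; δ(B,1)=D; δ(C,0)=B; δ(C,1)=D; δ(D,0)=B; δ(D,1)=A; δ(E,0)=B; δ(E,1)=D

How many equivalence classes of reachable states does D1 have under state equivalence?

3

Reachable states from the start: {A,B,D}. Unreachable: {C,E} — drop them.
P0 = {A} | {B,D}.
On input 1, block {B,D} splits into {B} and {D}.
No further refinement is possible. Final partition (3 blocks): {A} | {B} | {D}.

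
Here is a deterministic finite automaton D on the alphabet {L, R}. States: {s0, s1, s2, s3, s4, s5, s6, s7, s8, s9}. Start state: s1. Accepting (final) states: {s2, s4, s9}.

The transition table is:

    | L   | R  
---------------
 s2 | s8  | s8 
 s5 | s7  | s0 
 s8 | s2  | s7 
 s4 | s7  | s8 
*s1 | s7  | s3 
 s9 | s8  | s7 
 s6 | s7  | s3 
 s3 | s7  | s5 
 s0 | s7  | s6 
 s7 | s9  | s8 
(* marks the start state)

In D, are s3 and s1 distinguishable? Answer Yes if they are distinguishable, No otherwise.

No

Reachable states from the start: {s0,s1,s2,s3,s5,s6,s7,s8,s9}. Unreachable: {s4} — drop them.
Initial partition by acceptance: {s2,s9} | {s0,s1,s3,s5,s6,s7,s8}.
On input L, block {s0,s1,s3,s5,s6,s7,s8} splits into {s0,s1,s3,s5,s6} and {s7,s8}.
Stable partition: {s2,s9} | {s0,s1,s3,s5,s6} | {s7,s8} — 3 equivalence classes.
s3 and s1 lie in the same block of the stable partition, so they are equivalent — no string distinguishes them.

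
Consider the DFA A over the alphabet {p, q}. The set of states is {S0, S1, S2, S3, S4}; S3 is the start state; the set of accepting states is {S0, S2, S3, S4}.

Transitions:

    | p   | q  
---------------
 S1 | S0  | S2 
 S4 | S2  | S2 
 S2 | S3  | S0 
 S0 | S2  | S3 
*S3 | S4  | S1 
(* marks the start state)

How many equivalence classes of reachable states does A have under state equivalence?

Every state is reachable, so we keep all 5.
Start with accepting vs non-accepting: {S0,S2,S3,S4} | {S1}.
Split {S0,S2,S3,S4} by δ(·,q) → {S0,S2,S4} and {S3}.
Refine {S0,S2,S4} on symbol p: members go to different blocks, giving {S0,S4} and {S2}.
Refine {S0,S4} on symbol q: members go to different blocks, giving {S0} and {S4}.
No further refinement is possible. Final partition (5 blocks): {S0} | {S1} | {S3} | {S2} | {S4}.

5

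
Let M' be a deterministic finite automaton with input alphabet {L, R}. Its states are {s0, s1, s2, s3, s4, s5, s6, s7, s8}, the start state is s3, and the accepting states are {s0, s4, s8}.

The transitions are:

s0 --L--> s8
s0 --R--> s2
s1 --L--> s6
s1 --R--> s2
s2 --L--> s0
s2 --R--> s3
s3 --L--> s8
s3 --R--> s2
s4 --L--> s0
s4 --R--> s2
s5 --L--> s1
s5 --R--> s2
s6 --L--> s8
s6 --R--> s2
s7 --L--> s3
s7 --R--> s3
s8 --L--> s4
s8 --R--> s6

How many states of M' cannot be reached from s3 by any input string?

Starting at s3 and following transitions, the reachable set is {s0, s2, s3, s4, s6, s8}. That leaves s1, s5, s7 unreachable — 3 in total.

3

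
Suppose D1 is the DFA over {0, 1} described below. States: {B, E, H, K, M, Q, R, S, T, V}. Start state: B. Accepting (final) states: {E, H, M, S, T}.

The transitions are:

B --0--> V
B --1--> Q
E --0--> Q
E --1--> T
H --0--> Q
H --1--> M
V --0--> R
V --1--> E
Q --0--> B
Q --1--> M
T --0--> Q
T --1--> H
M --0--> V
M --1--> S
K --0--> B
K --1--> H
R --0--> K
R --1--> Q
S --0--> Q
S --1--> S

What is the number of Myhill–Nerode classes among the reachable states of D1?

3

Every state is reachable, so we keep all 10.
Initial partition by acceptance: {E,H,M,S,T} | {B,K,Q,R,V}.
On input 1, block {B,K,Q,R,V} splits into {K,Q,V} and {B,R}.
No further refinement is possible. Final partition (3 blocks): {E,H,M,S,T} | {K,Q,V} | {B,R}.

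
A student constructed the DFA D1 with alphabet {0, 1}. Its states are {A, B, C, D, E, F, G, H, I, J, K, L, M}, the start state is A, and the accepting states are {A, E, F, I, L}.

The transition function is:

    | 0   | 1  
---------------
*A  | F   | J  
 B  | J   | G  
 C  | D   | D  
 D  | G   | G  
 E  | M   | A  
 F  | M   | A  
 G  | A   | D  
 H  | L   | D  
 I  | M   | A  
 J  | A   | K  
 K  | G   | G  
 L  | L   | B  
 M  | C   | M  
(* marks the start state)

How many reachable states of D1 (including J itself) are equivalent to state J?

2

First remove the unreachable states {B,E,H,I,L}; 8 states remain.
P0 = {A,F} | {C,D,G,J,K,M}.
Refine {A,F} on symbol 0: members go to different blocks, giving {A} and {F}.
On input 0, block {C,D,G,J,K,M} splits into {C,D,K,M} and {G,J}.
On input 0, block {C,D,K,M} splits into {C,M} and {D,K}.
On input 0, block {C,M} splits into {C} and {M}.
Stable partition: {A} | {C} | {F} | {G,J} | {D,K} | {M} — 6 equivalence classes.
The equivalence class containing J is {G,J}, of size 2.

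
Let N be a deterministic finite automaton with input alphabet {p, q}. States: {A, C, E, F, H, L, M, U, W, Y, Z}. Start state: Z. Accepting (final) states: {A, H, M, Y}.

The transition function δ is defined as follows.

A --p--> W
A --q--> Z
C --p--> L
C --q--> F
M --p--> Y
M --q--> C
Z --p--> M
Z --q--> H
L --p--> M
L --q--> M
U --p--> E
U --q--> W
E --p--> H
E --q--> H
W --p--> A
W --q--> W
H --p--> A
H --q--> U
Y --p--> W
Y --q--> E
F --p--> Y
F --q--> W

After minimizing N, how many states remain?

5

Start with accepting vs non-accepting: {A,H,M,Y} | {C,E,F,L,U,W,Z}.
Split {A,H,M,Y} by δ(·,p) → {H,M} and {A,Y}.
On input p, block {C,E,F,L,U,W,Z} splits into {E,L,Z} and {C,U} and {F,W}.
No further refinement is possible. Final partition (5 blocks): {H,M} | {E,L,Z} | {A,Y} | {C,U} | {F,W}.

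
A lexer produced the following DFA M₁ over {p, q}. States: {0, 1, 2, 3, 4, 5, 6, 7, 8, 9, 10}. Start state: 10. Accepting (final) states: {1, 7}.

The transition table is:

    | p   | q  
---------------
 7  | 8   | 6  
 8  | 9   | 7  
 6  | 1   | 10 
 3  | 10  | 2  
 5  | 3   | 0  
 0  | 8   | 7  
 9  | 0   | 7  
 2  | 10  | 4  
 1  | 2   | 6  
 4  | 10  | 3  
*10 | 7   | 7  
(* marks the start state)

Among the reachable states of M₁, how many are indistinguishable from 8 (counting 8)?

3

States {5} cannot be reached from the start state, so discard them.
Start with accepting vs non-accepting: {1,7} | {0,2,3,4,6,8,9,10}.
Refine {0,2,3,4,6,8,9,10} on symbol p: members go to different blocks, giving {0,2,3,4,8,9} and {6,10}.
On input p, block {0,2,3,4,8,9} splits into {0,8,9} and {2,3,4}.
Split {1,7} by δ(·,p) → {1} and {7}.
Split {6,10} by δ(·,p) → {6} and {10}.
The partition is now stable with 6 blocks: {1} | {0,8,9} | {6} | {2,3,4} | {7} | {10}.
State 8 belongs to the block {0,8,9}, which has 3 states.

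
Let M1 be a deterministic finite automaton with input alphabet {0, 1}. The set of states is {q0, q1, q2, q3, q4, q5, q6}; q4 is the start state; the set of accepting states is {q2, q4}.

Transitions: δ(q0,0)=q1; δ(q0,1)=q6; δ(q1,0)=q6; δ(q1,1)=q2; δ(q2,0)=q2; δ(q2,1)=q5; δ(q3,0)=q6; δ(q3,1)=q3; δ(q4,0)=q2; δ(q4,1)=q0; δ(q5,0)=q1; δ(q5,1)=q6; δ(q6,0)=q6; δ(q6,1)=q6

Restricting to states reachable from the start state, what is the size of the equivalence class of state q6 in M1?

States {q3} cannot be reached from the start state, so discard them.
Start with accepting vs non-accepting: {q2,q4} | {q0,q1,q5,q6}.
On input 1, block {q0,q1,q5,q6} splits into {q0,q5,q6} and {q1}.
Split {q0,q5,q6} by δ(·,0) → {q0,q5} and {q6}.
The partition is now stable with 4 blocks: {q2,q4} | {q0,q5} | {q1} | {q6}.
State q6 belongs to the block {q6}, which has 1 states.

1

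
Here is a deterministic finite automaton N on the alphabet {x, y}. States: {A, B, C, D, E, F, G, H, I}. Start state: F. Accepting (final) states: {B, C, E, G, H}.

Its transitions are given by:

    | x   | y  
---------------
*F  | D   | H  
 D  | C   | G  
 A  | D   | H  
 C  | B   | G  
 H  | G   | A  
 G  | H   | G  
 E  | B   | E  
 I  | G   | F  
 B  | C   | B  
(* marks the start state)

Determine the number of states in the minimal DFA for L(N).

States {E,I} cannot be reached from the start state, so discard them.
Initial partition by acceptance: {B,C,G,H} | {A,D,F}.
Refine {B,C,G,H} on symbol y: members go to different blocks, giving {B,C,G} and {H}.
Refine {B,C,G} on symbol x: members go to different blocks, giving {B,C} and {G}.
On input y, block {B,C} splits into {B} and {C}.
On input x, block {A,D,F} splits into {A,F} and {D}.
Stable partition: {B} | {A,F} | {H} | {G} | {C} | {D} — 6 equivalence classes.

6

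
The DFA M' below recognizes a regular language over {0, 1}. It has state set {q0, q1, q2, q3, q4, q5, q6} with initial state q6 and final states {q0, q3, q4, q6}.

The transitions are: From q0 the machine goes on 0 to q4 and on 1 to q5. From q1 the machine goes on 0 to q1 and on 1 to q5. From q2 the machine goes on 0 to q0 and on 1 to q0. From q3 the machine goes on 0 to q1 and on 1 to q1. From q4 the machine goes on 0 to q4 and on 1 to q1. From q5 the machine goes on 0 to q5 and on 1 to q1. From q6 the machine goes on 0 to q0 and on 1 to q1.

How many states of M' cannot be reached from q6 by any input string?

2

Starting at q6 and following transitions, the reachable set is {q0, q1, q4, q5, q6}. That leaves q2, q3 unreachable — 2 in total.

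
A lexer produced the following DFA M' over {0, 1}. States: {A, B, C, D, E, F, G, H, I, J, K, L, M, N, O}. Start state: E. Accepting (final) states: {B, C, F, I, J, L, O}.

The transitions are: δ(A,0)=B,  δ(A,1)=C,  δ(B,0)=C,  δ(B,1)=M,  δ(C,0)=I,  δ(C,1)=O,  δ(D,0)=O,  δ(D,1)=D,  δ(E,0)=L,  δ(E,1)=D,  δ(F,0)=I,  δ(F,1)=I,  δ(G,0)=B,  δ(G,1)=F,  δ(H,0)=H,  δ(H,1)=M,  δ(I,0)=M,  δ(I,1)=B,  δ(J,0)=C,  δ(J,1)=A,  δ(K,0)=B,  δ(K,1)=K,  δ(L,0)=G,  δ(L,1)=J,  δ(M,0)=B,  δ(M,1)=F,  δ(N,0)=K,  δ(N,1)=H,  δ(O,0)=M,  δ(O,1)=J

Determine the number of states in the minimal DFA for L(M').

5

States {H,K,N} cannot be reached from the start state, so discard them.
Initial partition by acceptance: {B,C,F,I,J,L,O} | {A,D,E,G,M}.
Split {B,C,F,I,J,L,O} by δ(·,0) → {B,C,F,J} and {I,L,O}.
Split {B,C,F,J} by δ(·,0) → {B,J} and {C,F}.
Split {A,D,E,G,M} by δ(·,0) → {A,G,M} and {D,E}.
The partition is now stable with 5 blocks: {B,J} | {A,G,M} | {I,L,O} | {C,F} | {D,E}.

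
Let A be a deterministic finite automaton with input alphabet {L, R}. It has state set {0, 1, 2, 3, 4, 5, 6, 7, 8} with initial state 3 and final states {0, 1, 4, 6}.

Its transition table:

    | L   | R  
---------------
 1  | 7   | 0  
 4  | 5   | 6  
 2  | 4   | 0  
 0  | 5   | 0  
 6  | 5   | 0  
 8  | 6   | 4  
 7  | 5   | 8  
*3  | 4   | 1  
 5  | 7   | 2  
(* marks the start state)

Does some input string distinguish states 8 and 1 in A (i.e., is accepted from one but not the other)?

Initial partition by acceptance: {0,1,4,6} | {2,3,5,7,8}.
Refine {2,3,5,7,8} on symbol L: members go to different blocks, giving {2,3,8} and {5,7}.
The partition is now stable with 3 blocks: {0,1,4,6} | {2,3,8} | {5,7}.
8 and 1 end up in different blocks, so they are distinguishable. For instance, the string 'ε' is accepted from only 1.

Yes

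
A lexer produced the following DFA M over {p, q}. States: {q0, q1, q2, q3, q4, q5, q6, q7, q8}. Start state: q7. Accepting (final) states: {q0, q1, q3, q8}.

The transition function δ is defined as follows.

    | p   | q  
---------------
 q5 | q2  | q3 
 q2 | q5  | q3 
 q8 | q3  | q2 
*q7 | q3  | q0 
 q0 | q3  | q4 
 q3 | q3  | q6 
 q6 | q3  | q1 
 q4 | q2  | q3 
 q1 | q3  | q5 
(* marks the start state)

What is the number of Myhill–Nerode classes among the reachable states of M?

4

States {q8} cannot be reached from the start state, so discard them.
Initial partition by acceptance: {q0,q1,q3} | {q2,q4,q5,q6,q7}.
On input p, block {q2,q4,q5,q6,q7} splits into {q2,q4,q5} and {q6,q7}.
On input q, block {q0,q1,q3} splits into {q0,q1} and {q3}.
Stable partition: {q0,q1} | {q2,q4,q5} | {q6,q7} | {q3} — 4 equivalence classes.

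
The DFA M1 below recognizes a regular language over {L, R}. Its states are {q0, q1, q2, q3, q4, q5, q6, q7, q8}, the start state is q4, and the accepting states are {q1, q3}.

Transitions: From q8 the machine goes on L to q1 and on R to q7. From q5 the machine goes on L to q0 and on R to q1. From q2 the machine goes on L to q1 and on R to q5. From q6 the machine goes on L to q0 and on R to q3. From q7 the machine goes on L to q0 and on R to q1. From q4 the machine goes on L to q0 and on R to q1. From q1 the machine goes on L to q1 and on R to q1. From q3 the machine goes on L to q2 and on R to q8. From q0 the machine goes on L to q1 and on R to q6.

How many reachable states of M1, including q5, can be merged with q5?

Start with accepting vs non-accepting: {q1,q3} | {q0,q2,q4,q5,q6,q7,q8}.
On input L, block {q1,q3} splits into {q1} and {q3}.
Split {q0,q2,q4,q5,q6,q7,q8} by δ(·,L) → {q4,q5,q6,q7} and {q0,q2,q8}.
Split {q4,q5,q6,q7} by δ(·,R) → {q4,q5,q7} and {q6}.
Refine {q0,q2,q8} on symbol R: members go to different blocks, giving {q2,q8} and {q0}.
Stable partition: {q1} | {q4,q5,q7} | {q3} | {q2,q8} | {q6} | {q0} — 6 equivalence classes.
State q5 belongs to the block {q4,q5,q7}, which has 3 states.

3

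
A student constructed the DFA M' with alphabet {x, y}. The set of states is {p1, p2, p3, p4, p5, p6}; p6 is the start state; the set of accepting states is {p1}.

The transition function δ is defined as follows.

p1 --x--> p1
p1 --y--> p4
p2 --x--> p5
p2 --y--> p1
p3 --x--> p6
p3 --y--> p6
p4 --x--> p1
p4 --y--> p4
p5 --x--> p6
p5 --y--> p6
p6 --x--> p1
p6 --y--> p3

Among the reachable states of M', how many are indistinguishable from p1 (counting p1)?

First remove the unreachable states {p2,p5}; 4 states remain.
Start with accepting vs non-accepting: {p1} | {p3,p4,p6}.
Refine {p3,p4,p6} on symbol x: members go to different blocks, giving {p4,p6} and {p3}.
Refine {p4,p6} on symbol y: members go to different blocks, giving {p4} and {p6}.
The partition is now stable with 4 blocks: {p1} | {p4} | {p3} | {p6}.
The equivalence class containing p1 is {p1}, of size 1.

1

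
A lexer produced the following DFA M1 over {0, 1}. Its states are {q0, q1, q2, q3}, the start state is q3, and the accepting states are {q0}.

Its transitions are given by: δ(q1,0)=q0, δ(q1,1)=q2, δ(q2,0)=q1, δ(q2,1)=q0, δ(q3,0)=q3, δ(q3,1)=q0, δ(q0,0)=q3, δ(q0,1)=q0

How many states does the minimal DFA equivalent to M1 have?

2

Reachable states from the start: {q0,q3}. Unreachable: {q1,q2} — drop them.
P0 = {q0} | {q3}.
No further refinement is possible. Final partition (2 blocks): {q0} | {q3}.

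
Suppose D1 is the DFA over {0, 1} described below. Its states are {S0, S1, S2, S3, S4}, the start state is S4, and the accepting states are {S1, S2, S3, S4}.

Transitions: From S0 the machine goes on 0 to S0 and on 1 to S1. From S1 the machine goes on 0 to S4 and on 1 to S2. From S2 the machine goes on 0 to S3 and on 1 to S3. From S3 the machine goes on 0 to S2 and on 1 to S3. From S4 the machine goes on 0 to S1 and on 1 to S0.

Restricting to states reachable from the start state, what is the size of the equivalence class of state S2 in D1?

Every state is reachable, so we keep all 5.
P0 = {S1,S2,S3,S4} | {S0}.
Split {S1,S2,S3,S4} by δ(·,1) → {S1,S2,S3} and {S4}.
Refine {S1,S2,S3} on symbol 0: members go to different blocks, giving {S2,S3} and {S1}.
The partition is now stable with 4 blocks: {S2,S3} | {S0} | {S4} | {S1}.
The equivalence class containing S2 is {S2,S3}, of size 2.

2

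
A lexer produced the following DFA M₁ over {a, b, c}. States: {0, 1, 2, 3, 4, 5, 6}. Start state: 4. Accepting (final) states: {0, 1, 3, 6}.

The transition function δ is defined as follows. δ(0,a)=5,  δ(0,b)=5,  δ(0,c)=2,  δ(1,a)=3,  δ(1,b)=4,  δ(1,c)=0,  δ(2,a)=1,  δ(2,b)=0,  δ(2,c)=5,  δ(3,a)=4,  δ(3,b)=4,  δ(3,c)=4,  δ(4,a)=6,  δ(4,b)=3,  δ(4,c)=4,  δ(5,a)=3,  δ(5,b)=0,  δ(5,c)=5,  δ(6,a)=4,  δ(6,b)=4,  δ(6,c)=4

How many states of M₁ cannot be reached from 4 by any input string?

No path from 4 leads to 0, 1, 2, 5; the other 3 states are all reachable.

4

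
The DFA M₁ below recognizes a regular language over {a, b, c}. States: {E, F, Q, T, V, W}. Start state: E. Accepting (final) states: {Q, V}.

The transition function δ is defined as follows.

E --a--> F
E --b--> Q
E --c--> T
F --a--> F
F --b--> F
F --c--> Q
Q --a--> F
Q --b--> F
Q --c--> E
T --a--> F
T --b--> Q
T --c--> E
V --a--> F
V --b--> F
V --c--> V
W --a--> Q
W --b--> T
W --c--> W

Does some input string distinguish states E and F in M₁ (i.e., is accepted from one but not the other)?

Reachable states from the start: {E,F,Q,T}. Unreachable: {V,W} — drop them.
Initial partition by acceptance: {Q} | {E,F,T}.
On input b, block {E,F,T} splits into {E,T} and {F}.
Stable partition: {Q} | {E,T} | {F} — 3 equivalence classes.
E and F end up in different blocks, so they are distinguishable. For instance, the string 'b' is accepted from only E.

Yes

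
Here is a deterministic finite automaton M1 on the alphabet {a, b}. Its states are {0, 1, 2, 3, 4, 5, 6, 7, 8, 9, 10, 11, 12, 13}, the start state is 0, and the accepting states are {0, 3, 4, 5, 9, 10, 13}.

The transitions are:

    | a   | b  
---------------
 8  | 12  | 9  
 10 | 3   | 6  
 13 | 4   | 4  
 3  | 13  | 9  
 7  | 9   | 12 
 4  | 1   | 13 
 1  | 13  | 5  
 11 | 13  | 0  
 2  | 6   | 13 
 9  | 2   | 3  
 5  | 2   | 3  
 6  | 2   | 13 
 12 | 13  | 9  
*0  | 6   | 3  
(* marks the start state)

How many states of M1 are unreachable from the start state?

BFS from 0 reaches {0, 1, 2, 3, 4, 5, 6, 9, 13}; the 5 state(s) 7, 8, 10, 11, 12 are never visited.

5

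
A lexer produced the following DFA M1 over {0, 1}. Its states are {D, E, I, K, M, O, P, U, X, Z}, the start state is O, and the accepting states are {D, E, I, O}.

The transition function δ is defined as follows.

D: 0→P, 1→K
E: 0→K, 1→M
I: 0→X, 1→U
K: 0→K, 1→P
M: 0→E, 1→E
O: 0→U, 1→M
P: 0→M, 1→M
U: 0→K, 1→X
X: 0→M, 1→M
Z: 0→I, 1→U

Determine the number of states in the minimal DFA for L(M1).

States {D,I,Z} cannot be reached from the start state, so discard them.
Start with accepting vs non-accepting: {E,O} | {K,M,P,U,X}.
Refine {K,M,P,U,X} on symbol 0: members go to different blocks, giving {K,P,U,X} and {M}.
On input 0, block {K,P,U,X} splits into {P,X} and {K,U}.
Stable partition: {E,O} | {P,X} | {M} | {K,U} — 4 equivalence classes.

4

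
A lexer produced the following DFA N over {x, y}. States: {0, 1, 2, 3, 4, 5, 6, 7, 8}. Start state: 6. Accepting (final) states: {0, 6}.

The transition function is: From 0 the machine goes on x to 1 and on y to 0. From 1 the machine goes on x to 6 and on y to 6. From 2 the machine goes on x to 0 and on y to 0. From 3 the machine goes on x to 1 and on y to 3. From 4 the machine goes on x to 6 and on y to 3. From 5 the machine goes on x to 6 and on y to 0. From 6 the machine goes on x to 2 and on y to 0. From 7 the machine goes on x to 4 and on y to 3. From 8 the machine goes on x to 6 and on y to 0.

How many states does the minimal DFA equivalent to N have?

2

First remove the unreachable states {3,4,5,7,8}; 4 states remain.
Start with accepting vs non-accepting: {0,6} | {1,2}.
No further refinement is possible. Final partition (2 blocks): {0,6} | {1,2}.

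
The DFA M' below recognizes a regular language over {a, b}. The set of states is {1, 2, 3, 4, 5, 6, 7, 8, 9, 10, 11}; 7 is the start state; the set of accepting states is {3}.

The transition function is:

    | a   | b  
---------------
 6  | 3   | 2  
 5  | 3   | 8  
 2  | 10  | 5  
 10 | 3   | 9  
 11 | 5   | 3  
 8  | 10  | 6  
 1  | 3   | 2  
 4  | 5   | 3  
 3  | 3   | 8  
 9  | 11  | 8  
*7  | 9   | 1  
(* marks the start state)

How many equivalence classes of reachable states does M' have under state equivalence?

7

First remove the unreachable states {4}; 10 states remain.
P0 = {3} | {1,2,5,6,7,8,9,10,11}.
Refine {1,2,5,6,7,8,9,10,11} on symbol a: members go to different blocks, giving {2,7,8,9,11} and {1,5,6,10}.
Split {2,7,8,9,11} by δ(·,a) → {2,8,11} and {7,9}.
On input b, block {2,8,11} splits into {2,8} and {11}.
Refine {1,5,6,10} on symbol b: members go to different blocks, giving {1,5,6} and {10}.
Split {7,9} by δ(·,a) → {7} and {9}.
No further refinement is possible. Final partition (7 blocks): {3} | {2,8} | {1,5,6} | {7} | {11} | {10} | {9}.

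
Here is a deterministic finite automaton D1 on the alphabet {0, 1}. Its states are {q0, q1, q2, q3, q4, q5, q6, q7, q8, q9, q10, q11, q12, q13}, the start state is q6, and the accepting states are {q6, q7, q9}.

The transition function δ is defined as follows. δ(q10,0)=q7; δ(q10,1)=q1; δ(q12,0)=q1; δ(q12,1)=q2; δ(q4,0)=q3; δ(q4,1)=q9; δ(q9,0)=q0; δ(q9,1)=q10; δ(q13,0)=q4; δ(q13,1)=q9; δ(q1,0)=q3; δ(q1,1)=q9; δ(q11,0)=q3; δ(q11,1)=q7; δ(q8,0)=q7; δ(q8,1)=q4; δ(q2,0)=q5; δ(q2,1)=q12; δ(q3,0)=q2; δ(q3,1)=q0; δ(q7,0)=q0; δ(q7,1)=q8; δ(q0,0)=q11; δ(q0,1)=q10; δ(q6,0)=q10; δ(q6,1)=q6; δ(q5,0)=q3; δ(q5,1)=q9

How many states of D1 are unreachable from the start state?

1

Starting at q6 and following transitions, the reachable set is {q0, q1, q2, q3, q4, q5, q6, q7, q8, q9, q10, q11, q12}. That leaves q13 unreachable — 1 in total.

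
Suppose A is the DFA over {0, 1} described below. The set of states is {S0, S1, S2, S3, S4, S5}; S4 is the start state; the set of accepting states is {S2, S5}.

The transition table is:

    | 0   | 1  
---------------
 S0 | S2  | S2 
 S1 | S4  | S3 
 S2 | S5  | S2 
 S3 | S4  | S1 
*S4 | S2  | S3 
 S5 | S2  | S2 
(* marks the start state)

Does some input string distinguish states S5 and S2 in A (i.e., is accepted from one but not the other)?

No

States {S0} cannot be reached from the start state, so discard them.
Initial partition by acceptance: {S2,S5} | {S1,S3,S4}.
On input 0, block {S1,S3,S4} splits into {S1,S3} and {S4}.
Stable partition: {S2,S5} | {S1,S3} | {S4} — 3 equivalence classes.
S5 and S2 lie in the same block of the stable partition, so they are equivalent — no string distinguishes them.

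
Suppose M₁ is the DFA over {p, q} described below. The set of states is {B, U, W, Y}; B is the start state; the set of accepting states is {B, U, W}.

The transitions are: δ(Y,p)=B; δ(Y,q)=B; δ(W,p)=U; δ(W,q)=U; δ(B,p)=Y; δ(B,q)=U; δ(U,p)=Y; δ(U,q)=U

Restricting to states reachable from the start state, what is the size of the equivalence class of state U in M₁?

First remove the unreachable states {W}; 3 states remain.
P0 = {B,U} | {Y}.
Stable partition: {B,U} | {Y} — 2 equivalence classes.
State U belongs to the block {B,U}, which has 2 states.

2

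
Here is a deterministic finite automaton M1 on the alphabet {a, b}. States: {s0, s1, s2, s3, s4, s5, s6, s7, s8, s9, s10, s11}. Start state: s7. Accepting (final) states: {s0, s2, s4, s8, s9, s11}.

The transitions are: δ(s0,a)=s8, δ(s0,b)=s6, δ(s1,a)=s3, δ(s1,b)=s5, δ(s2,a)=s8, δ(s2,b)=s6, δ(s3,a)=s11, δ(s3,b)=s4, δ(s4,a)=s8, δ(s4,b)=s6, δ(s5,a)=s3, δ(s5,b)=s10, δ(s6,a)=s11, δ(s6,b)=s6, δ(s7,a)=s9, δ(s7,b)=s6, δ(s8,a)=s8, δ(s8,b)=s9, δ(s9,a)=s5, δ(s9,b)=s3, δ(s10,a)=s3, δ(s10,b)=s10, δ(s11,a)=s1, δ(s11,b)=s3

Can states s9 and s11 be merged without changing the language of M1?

Reachable states from the start: {s1,s3,s4,s5,s6,s7,s8,s9,s10,s11}. Unreachable: {s0,s2} — drop them.
Initial partition by acceptance: {s4,s8,s9,s11} | {s1,s3,s5,s6,s7,s10}.
Refine {s4,s8,s9,s11} on symbol a: members go to different blocks, giving {s4,s8} and {s9,s11}.
Refine {s4,s8} on symbol b: members go to different blocks, giving {s4} and {s8}.
On input a, block {s1,s3,s5,s6,s7,s10} splits into {s1,s5,s10} and {s3,s6,s7}.
Split {s3,s6,s7} by δ(·,b) → {s6,s7} and {s3}.
No further refinement is possible. Final partition (6 blocks): {s4} | {s1,s5,s10} | {s9,s11} | {s8} | {s6,s7} | {s3}.
s9 and s11 lie in the same block of the stable partition, so they are equivalent — no string distinguishes them.

Yes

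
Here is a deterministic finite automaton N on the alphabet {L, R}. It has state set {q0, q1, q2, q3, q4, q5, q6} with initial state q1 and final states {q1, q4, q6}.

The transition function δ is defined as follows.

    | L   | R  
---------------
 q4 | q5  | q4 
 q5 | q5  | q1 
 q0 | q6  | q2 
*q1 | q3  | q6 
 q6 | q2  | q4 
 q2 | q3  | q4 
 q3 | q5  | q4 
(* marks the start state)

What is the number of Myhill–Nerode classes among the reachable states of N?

First remove the unreachable states {q0}; 6 states remain.
Initial partition by acceptance: {q1,q4,q6} | {q2,q3,q5}.
Stable partition: {q1,q4,q6} | {q2,q3,q5} — 2 equivalence classes.

2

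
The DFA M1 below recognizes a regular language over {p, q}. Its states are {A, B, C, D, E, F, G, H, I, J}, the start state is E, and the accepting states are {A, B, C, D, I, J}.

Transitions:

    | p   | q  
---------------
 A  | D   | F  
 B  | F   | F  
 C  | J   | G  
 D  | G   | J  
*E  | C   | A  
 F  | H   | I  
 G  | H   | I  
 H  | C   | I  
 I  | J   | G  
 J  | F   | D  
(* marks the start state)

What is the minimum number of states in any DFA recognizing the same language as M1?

4

First remove the unreachable states {B}; 9 states remain.
P0 = {A,C,D,I,J} | {E,F,G,H}.
Split {A,C,D,I,J} by δ(·,p) → {A,C,I} and {D,J}.
Refine {E,F,G,H} on symbol p: members go to different blocks, giving {E,H} and {F,G}.
The partition is now stable with 4 blocks: {A,C,I} | {E,H} | {D,J} | {F,G}.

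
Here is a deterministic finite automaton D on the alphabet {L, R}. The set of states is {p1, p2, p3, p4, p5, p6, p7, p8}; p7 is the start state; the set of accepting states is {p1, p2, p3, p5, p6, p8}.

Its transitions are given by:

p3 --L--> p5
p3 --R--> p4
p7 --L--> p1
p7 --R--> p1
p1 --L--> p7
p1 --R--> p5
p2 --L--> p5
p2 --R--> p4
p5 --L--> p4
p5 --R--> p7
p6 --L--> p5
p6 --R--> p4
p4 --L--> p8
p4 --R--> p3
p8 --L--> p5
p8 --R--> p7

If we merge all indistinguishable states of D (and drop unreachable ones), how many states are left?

6

First remove the unreachable states {p2,p6}; 6 states remain.
P0 = {p1,p3,p5,p8} | {p4,p7}.
On input L, block {p1,p3,p5,p8} splits into {p1,p5} and {p3,p8}.
Split {p1,p5} by δ(·,R) → {p1} and {p5}.
Refine {p4,p7} on symbol L: members go to different blocks, giving {p4} and {p7}.
On input R, block {p3,p8} splits into {p3} and {p8}.
Stable partition: {p1} | {p4} | {p3} | {p5} | {p7} | {p8} — 6 equivalence classes.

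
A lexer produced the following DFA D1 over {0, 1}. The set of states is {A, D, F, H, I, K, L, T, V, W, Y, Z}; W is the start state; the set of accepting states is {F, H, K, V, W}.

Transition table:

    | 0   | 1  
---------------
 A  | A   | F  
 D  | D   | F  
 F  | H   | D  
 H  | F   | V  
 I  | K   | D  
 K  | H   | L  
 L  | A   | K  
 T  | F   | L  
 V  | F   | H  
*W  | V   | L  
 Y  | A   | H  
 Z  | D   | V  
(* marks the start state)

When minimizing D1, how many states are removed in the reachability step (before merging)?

4

BFS from W reaches {A, D, F, H, K, L, V, W}; the 4 state(s) I, T, Y, Z are never visited.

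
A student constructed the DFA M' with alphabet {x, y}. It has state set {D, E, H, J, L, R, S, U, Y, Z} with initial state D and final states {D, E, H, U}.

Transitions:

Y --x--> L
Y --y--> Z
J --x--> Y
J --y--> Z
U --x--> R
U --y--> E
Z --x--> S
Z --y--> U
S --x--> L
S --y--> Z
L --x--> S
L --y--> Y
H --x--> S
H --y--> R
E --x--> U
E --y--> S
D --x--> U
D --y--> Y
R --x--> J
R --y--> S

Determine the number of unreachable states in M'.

BFS from D reaches {D, E, J, L, R, S, U, Y, Z}; the 1 state(s) H are never visited.

1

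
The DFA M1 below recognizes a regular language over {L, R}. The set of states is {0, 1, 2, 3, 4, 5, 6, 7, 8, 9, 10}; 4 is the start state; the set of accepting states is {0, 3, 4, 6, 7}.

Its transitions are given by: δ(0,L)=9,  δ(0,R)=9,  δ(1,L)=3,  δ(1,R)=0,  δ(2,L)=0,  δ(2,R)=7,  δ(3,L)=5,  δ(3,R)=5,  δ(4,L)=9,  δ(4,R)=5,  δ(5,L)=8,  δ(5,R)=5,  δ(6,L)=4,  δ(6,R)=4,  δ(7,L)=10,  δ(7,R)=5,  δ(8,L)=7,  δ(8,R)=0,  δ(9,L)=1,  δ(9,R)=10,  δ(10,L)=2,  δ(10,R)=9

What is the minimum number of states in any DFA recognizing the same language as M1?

3

First remove the unreachable states {6}; 10 states remain.
Initial partition by acceptance: {0,3,4,7} | {1,2,5,8,9,10}.
Split {1,2,5,8,9,10} by δ(·,L) → {1,2,8} and {5,9,10}.
Stable partition: {0,3,4,7} | {1,2,8} | {5,9,10} — 3 equivalence classes.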